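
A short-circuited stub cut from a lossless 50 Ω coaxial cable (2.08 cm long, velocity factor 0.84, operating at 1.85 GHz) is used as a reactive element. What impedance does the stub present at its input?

λ = v/f = 0.84·c / 1.85 GHz = 0.136 m
βl = 2π·l/λ = 2π × 0.153 = 55°
tan(βl) = 1.43
For a short-circuited stub, Z_in = jZ_0·tan(βl)

Z_in ≈ +j71.3 Ω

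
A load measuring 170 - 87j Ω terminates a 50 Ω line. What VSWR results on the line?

VSWR ≈ 4.35

Γ = (Z_L − Z_0)/(Z_L + Z_0) = (120 − j87)/(220 − j87)
|Γ| = 148/237 = 0.627
VSWR = (1 + |Γ|)/(1 − |Γ|) = 1.63/0.373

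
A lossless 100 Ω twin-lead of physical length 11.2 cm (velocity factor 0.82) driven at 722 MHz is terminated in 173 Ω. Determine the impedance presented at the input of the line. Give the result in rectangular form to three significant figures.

λ = v/f = 0.82·c / 722 MHz = 0.341 m
βl = 2π·l/λ = 2π × 0.329 = 118°
tan(βl) = tan(118°) = -1.85
Z_in = Z_0·(Z_L + jZ_0·tanβl)/(Z_0 + jZ_L·tanβl)
     = 100·(173 − j185)/(100 − j321)

Z_in ≈ 68 + j32.7 Ω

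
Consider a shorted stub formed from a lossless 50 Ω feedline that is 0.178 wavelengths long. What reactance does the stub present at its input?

X_in ≈ 103 Ω (inductive)

βl = 2π × 0.178 = 64.1°
tan(βl) = 2.06
For a shorted stub, Z_in = jZ_0·tan(βl)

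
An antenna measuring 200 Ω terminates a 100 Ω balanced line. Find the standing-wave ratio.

VSWR ≈ 2

Γ = (200 − 100)/(200 + 100) = 0.333
VSWR = (1 + 0.333)/(1 − 0.333)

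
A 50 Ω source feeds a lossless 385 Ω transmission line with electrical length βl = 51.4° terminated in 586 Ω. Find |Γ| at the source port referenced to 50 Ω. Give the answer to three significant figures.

tan(βl) = 1.25
Z_in = Z_0·(Z_L + jZ_0·tanβl)/(Z_0 + jZ_L·tanβl) = 325 − j137 Ω
Γ_s = (Z_in − Z_s)/(Z_in + Z_s) = (275 − j137)/(375 − j137), |Γ_s| = 0.769

|Γ| ≈ 0.769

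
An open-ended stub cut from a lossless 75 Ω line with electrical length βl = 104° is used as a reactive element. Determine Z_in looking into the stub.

Z_in ≈ +j18.7 Ω

tan(βl) = -4.01
For an open-ended stub, Z_in = −jZ_0·cot(βl) = −jZ_0/tan(βl)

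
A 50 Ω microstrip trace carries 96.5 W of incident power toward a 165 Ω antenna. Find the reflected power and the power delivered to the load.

Γ = (165 − 50)/(165 + 50) = 0.535
|Γ|² = 0.286
P_refl = |Γ|²·P_inc = 27.6 W, P_del = (1 − |Γ|²)·P_inc = 68.9 W

P_reflected ≈ 27.6 W; P_delivered ≈ 68.9 W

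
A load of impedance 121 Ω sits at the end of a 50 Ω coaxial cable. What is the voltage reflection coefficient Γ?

Γ = (Z_L − Z_0)/(Z_L + Z_0) = (121 − 50)/(121 + 50) = 71/171

Γ = 0.415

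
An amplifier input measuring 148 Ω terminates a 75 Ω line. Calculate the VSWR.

Γ = (148 − 75)/(148 + 75) = 0.327
VSWR = (1 + 0.327)/(1 − 0.327)

VSWR ≈ 1.97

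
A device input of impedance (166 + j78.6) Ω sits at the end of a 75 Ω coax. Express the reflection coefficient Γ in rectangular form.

Γ ≈ 0.437 + j0.183

Γ = (Z_L − Z_0)/(Z_L + Z_0) = (91 + j78.6)/(241 + j78.6)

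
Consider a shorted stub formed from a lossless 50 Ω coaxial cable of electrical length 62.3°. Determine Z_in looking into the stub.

Z_in ≈ +j95.2 Ω

tan(βl) = 1.9
For a shorted stub, Z_in = jZ_0·tan(βl)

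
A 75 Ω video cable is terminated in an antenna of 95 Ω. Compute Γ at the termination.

Γ = (Z_L − Z_0)/(Z_L + Z_0) = (95 − 75)/(95 + 75) = 20/170

Γ = 0.118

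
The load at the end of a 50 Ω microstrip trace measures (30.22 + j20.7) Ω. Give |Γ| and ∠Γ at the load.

Γ = (Z_L − Z_0)/(Z_L + Z_0) = (-19.78 + j20.7)/(80.22 + j20.7)
|Γ| = 28.6/82.8 = 0.346

Γ ≈ 0.346 ∠ 119°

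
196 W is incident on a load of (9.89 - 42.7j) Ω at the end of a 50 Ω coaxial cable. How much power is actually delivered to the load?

|Γ| = |(-40.11 − j42.7)/(59.89 − j42.7)| = 0.796
|Γ|² = 0.634
P_refl = |Γ|²·P_inc = 124 W, P_del = (1 − |Γ|²)·P_inc = 71.7 W

P_delivered ≈ 71.7 W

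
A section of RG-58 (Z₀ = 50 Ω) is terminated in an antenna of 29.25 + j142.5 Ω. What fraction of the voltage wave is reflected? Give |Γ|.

|Γ| ≈ 0.883

Γ = (Z_L − Z_0)/(Z_L + Z_0) = (-20.75 + j142.5)/(79.25 + j142.5)
|Γ| = 144/163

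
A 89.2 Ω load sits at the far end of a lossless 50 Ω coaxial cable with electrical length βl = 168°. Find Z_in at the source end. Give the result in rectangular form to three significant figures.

Z_in ≈ 81.5 + j20.3 Ω

tan(βl) = tan(168°) = -0.213
Z_in = Z_0·(Z_L + jZ_0·tanβl)/(Z_0 + jZ_L·tanβl)
     = 50·(89.2 − j10.6)/(50 − j19)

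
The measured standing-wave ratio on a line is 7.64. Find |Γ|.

|Γ| = (S − 1)/(S + 1) = (7.64 − 1)/(7.64 + 1) = 6.64/8.64

|Γ| ≈ 0.769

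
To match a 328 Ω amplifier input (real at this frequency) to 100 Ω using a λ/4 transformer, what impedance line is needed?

Z_qwt ≈ 181 Ω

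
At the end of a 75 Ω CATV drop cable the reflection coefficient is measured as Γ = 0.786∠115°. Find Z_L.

Z_L ≈ 12.6 + j46.8 Ω

Z_L = Z_0·(1 + Γ)/(1 − Γ) = 75·(0.668 + j0.712)/(1.33 − j0.712)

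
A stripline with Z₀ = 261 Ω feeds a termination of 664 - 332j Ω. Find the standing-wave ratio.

VSWR ≈ 3.27

Γ = (Z_L − Z_0)/(Z_L + Z_0) = (403 − j332)/(925 − j332)
|Γ| = 522/983 = 0.531
VSWR = (1 + |Γ|)/(1 − |Γ|) = 1.53/0.469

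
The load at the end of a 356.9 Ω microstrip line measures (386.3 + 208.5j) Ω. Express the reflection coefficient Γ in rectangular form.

Γ ≈ 0.11 + j0.25

Γ = (Z_L − Z_0)/(Z_L + Z_0) = (29.4 + j208.5)/(743.2 + j208.5)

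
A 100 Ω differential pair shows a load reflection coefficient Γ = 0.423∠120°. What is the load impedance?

Z_L = Z_0·(1 + Γ)/(1 − Γ) = 100·(0.789 + j0.366)/(1.21 − j0.366)

Z_L ≈ 51.3 + j45.7 Ω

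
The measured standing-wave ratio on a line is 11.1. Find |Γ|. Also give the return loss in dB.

|Γ| ≈ 0.835; return loss ≈ 1.57 dB

|Γ| = (S − 1)/(S + 1) = (11.1 − 1)/(11.1 + 1) = 10.1/12.1
RL = −20·log₁₀|Γ| = −20·log₁₀(0.835)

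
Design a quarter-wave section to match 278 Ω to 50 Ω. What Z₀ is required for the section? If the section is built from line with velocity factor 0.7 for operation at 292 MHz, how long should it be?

Z_qwt ≈ 118 Ω; length ≈ 18 cm

Z_qwt = √(Z_0·R_L) = √(50 × 278) = √13900
λ = 0.7·c/f = 0.719 m, so l = λ/4 = 0.18 m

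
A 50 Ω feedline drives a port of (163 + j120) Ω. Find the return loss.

RL ≈ 3.42 dB

Γ = (113 + j120)/(213 + j120), |Γ| = 0.674
RL = −20·log₁₀|Γ| = −20·log₁₀(0.674)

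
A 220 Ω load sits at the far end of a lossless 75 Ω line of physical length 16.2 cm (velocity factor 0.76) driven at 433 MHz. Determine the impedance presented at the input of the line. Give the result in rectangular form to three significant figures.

Z_in ≈ 28.8 + j24.7 Ω

λ = v/f = 0.76·c / 433 MHz = 0.527 m
βl = 2π·l/λ = 2π × 0.308 = 111°
tan(βl) = tan(111°) = -2.64
Z_in = Z_0·(Z_L + jZ_0·tanβl)/(Z_0 + jZ_L·tanβl)
     = 75·(220 − j198)/(75 − j580)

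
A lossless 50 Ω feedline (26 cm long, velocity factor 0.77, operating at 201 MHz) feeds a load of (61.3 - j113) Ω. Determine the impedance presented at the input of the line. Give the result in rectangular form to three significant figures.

Z_in ≈ 8.57 + j9.33 Ω

λ = v/f = 0.77·c / 201 MHz = 1.15 m
βl = 2π·l/λ = 2π × 0.226 = 81.4°
tan(βl) = tan(81.4°) = 6.65
Z_in = Z_0·(Z_L + jZ_0·tanβl)/(Z_0 + jZ_L·tanβl)
     = 50·(61.3 + j219)/(801 + j407)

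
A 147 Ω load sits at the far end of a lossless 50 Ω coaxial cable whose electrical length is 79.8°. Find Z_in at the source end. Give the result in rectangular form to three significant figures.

tan(βl) = tan(79.8°) = 5.56
Z_in = Z_0·(Z_L + jZ_0·tanβl)/(Z_0 + jZ_L·tanβl)
     = 50·(147 + j278)/(50 + j817)

Z_in ≈ 17.5 − j7.93 Ω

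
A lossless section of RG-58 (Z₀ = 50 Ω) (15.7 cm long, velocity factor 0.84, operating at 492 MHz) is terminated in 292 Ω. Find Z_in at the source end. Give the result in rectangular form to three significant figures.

λ = v/f = 0.84·c / 492 MHz = 0.512 m
βl = 2π·l/λ = 2π × 0.307 = 110°
tan(βl) = tan(110°) = -2.7
Z_in = Z_0·(Z_L + jZ_0·tanβl)/(Z_0 + jZ_L·tanβl)
     = 50·(292 − j135)/(50 − j787)

Z_in ≈ 9.7 + j17.9 Ω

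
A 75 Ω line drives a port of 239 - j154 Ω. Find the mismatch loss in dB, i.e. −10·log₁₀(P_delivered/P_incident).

Γ = (164 − j154)/(314 − j154), |Γ| = 0.643
|Γ|² = 0.414, so P_del/P_inc = 1 − |Γ|² = 0.586
ML = −10·log₁₀(1 − |Γ|²)

mismatch loss ≈ 2.32 dB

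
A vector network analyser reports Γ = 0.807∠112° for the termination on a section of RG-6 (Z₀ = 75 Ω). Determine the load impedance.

Z_L ≈ 11.6 + j49.8 Ω

Z_L = Z_0·(1 + Γ)/(1 − Γ) = 75·(0.698 + j0.748)/(1.3 − j0.748)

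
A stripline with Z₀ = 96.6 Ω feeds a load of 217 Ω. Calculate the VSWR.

VSWR ≈ 2.25

For a purely resistive load, VSWR = R_L/Z_0 or Z_0/R_L (whichever > 1) = 217/96.6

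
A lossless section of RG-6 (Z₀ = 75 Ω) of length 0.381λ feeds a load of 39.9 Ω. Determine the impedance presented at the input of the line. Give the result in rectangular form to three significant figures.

βl = 2π × 0.381 = 137°
tan(βl) = tan(137°) = -0.927
Z_in = Z_0·(Z_L + jZ_0·tanβl)/(Z_0 + jZ_L·tanβl)
     = 75·(39.9 − j69.5)/(75 − j37)

Z_in ≈ 59.7 − j40.1 Ω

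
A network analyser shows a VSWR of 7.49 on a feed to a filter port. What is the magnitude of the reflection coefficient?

|Γ| ≈ 0.764

|Γ| = (S − 1)/(S + 1) = (7.49 − 1)/(7.49 + 1) = 6.49/8.49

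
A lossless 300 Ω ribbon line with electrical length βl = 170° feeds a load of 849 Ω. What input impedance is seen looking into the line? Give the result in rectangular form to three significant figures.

Z_in ≈ 701 + j297 Ω

tan(βl) = tan(170°) = -0.176
Z_in = Z_0·(Z_L + jZ_0·tanβl)/(Z_0 + jZ_L·tanβl)
     = 300·(849 − j52.9)/(300 − j150)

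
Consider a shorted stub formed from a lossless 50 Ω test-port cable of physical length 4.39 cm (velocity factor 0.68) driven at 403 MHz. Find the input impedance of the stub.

Z_in ≈ +j30.3 Ω

λ = v/f = 0.68·c / 403 MHz = 0.506 m
βl = 2π·l/λ = 2π × 0.0867 = 31.2°
tan(βl) = 0.606
For a shorted stub, Z_in = jZ_0·tan(βl)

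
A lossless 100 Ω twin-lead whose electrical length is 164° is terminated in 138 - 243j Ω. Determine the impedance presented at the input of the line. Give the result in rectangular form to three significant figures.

tan(βl) = tan(164°) = -0.287
Z_in = Z_0·(Z_L + jZ_0·tanβl)/(Z_0 + jZ_L·tanβl)
     = 100·(138 − j272)/(30.3 − j39.6)

Z_in ≈ 601 − j112 Ω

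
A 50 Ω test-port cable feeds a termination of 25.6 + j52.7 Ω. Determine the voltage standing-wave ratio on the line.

VSWR ≈ 4.41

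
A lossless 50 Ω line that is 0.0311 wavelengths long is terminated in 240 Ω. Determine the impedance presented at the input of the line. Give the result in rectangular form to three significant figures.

Z_in ≈ 131 − j115 Ω

βl = 2π × 0.0311 = 11.2°
tan(βl) = tan(11.2°) = 0.198
Z_in = Z_0·(Z_L + jZ_0·tanβl)/(Z_0 + jZ_L·tanβl)
     = 50·(240 + j9.9)/(50 + j47.5)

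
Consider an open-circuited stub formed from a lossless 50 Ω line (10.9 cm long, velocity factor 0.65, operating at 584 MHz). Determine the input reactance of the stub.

λ = v/f = 0.65·c / 584 MHz = 0.334 m
βl = 2π·l/λ = 2π × 0.326 = 118°
tan(βl) = -1.92
For an open-circuited stub, Z_in = −jZ_0·cot(βl) = −jZ_0/tan(βl)

X_in ≈ 26 Ω (inductive)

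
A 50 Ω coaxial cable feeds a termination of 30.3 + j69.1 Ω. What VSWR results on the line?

VSWR ≈ 5.22

Γ = (Z_L − Z_0)/(Z_L + Z_0) = (-19.7 + j69.1)/(80.3 + j69.1)
|Γ| = 71.9/106 = 0.678
VSWR = (1 + |Γ|)/(1 − |Γ|) = 1.68/0.322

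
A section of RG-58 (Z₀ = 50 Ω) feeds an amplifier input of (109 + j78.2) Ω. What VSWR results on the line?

Γ = (Z_L − Z_0)/(Z_L + Z_0) = (59 + j78.2)/(159 + j78.2)
|Γ| = 98/177 = 0.553
VSWR = (1 + |Γ|)/(1 − |Γ|) = 1.55/0.447

VSWR ≈ 3.47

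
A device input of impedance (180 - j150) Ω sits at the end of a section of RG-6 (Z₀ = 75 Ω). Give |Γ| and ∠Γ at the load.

Γ ≈ 0.619 ∠ -24.5°

Γ = (Z_L − Z_0)/(Z_L + Z_0) = (105 − j150)/(255 − j150)
|Γ| = 183/296 = 0.619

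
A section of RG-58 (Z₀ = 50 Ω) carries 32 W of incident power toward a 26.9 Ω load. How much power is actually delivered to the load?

P_delivered ≈ 29.1 W

Γ = (26.9 − 50)/(26.9 + 50) = -0.3
|Γ|² = 0.0902
P_refl = |Γ|²·P_inc = 2.89 W, P_del = (1 − |Γ|²)·P_inc = 29.1 W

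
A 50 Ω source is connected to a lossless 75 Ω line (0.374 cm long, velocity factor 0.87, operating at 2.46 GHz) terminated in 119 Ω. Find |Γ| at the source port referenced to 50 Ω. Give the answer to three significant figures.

|Γ| ≈ 0.4

λ = v/f = 0.87·c / 2.46 GHz = 0.106 m
βl = 2π·l/λ = 2π × 0.0353 = 12.7°
tan(βl) = 0.225
Z_in = Z_0·(Z_L + jZ_0·tanβl)/(Z_0 + jZ_L·tanβl) = 111 − j22.7 Ω
Γ_s = (Z_in − Z_s)/(Z_in + Z_s) = (60.9 − j22.7)/(161 − j22.7), |Γ_s| = 0.4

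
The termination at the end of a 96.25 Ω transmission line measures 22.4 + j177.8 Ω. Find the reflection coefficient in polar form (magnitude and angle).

Γ ≈ 0.901 ∠ 56.3°

Γ = (Z_L − Z_0)/(Z_L + Z_0) = (-73.85 + j177.8)/(118.7 + j177.8)
|Γ| = 193/214 = 0.901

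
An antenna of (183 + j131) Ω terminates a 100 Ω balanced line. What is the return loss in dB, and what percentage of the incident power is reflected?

RL ≈ 6.07 dB; 24.7% of incident power reflected

Γ = (83 + j131)/(283 + j131), |Γ| = 0.497
RL = −20·log₁₀(0.497) = 6.07 dB
P_refl/P_inc = |Γ|² = 0.247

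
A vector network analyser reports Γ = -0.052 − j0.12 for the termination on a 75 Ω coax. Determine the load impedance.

Z_L = Z_0·(1 + Γ)/(1 − Γ) = 75·(0.948 − j0.12)/(1.05 + j0.12)

Z_L ≈ 65.8 − j16.1 Ω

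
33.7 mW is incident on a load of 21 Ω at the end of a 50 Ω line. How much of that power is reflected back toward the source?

P_reflected ≈ 5.62 mW

Γ = (21 − 50)/(21 + 50) = -0.408
|Γ|² = 0.167
P_refl = |Γ|²·P_inc = 5.62 mW, P_del = (1 − |Γ|²)·P_inc = 28.1 mW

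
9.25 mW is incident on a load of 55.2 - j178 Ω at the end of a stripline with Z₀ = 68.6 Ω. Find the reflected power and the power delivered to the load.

P_reflected ≈ 6.27 mW; P_delivered ≈ 2.98 mW

|Γ| = |(-13.4 − j178)/(123.8 − j178)| = 0.823
|Γ|² = 0.678
P_refl = |Γ|²·P_inc = 6.27 mW, P_del = (1 − |Γ|²)·P_inc = 2.98 mW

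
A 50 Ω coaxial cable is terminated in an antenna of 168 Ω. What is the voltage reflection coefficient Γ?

Γ = (Z_L − Z_0)/(Z_L + Z_0) = (168 − 50)/(168 + 50) = 118/218

Γ = 0.541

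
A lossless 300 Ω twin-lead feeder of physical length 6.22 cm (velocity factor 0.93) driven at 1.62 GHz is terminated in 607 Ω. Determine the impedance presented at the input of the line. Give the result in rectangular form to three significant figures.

Z_in ≈ 216 + j162 Ω

λ = v/f = 0.93·c / 1.62 GHz = 0.172 m
βl = 2π·l/λ = 2π × 0.361 = 130°
tan(βl) = tan(130°) = -1.19
Z_in = Z_0·(Z_L + jZ_0·tanβl)/(Z_0 + jZ_L·tanβl)
     = 300·(607 − j357)/(300 − j723)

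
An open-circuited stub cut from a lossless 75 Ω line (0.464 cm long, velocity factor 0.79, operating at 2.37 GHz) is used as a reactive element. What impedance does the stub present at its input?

λ = v/f = 0.79·c / 2.37 GHz = 0.1 m
βl = 2π·l/λ = 2π × 0.0464 = 16.7°
tan(βl) = 0.3
For an open-circuited stub, Z_in = −jZ_0·cot(βl) = −jZ_0/tan(βl)

Z_in ≈ −j250 Ω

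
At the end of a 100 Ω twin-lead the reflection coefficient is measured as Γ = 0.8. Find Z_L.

Z_L ≈ 900 Ω

Z_L = Z_0·(1 + Γ)/(1 − Γ) = 100·(1.8)/(0.2)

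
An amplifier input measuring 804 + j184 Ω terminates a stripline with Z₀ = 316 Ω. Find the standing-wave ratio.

VSWR ≈ 2.7

Γ = (Z_L − Z_0)/(Z_L + Z_0) = (488 + j184)/(1120 + j184)
|Γ| = 522/1140 = 0.459
VSWR = (1 + |Γ|)/(1 − |Γ|) = 1.46/0.541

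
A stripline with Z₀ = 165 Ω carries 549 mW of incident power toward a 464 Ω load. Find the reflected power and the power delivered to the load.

P_reflected ≈ 124 mW; P_delivered ≈ 425 mW

Γ = (464 − 165)/(464 + 165) = 0.475
|Γ|² = 0.226
P_refl = |Γ|²·P_inc = 124 mW, P_del = (1 − |Γ|²)·P_inc = 425 mW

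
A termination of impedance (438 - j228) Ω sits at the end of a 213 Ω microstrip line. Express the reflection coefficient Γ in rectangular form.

Γ = (Z_L − Z_0)/(Z_L + Z_0) = (225 − j228)/(651 − j228)

Γ ≈ 0.417 − j0.204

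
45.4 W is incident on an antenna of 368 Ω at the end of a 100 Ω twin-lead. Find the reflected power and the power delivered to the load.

P_reflected ≈ 14.9 W; P_delivered ≈ 30.5 W

Γ = (368 − 100)/(368 + 100) = 0.573
|Γ|² = 0.328
P_refl = |Γ|²·P_inc = 14.9 W, P_del = (1 − |Γ|²)·P_inc = 30.5 W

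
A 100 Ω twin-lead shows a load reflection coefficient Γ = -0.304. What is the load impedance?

Z_L ≈ 53.4 Ω

Z_L = Z_0·(1 + Γ)/(1 − Γ) = 100·(0.696)/(1.3)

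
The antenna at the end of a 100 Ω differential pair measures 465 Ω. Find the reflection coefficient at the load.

Γ = 0.646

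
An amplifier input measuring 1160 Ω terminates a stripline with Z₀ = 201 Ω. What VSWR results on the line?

VSWR ≈ 5.77

Γ = (1160 − 201)/(1160 + 201) = 0.705
VSWR = (1 + 0.705)/(1 − 0.705)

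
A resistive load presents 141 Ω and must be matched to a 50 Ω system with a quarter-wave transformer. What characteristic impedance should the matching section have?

Z_qwt = √(Z_0·R_L) = √(50 × 141) = √7050

Z_qwt ≈ 84 Ω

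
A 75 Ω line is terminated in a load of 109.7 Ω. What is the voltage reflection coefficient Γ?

Γ = 0.188

Γ = (Z_L − Z_0)/(Z_L + Z_0) = (109.7 − 75)/(109.7 + 75) = 34.7/184.7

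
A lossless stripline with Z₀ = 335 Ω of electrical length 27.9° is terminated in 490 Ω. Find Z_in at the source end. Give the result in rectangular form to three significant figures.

tan(βl) = tan(27.9°) = 0.529
Z_in = Z_0·(Z_L + jZ_0·tanβl)/(Z_0 + jZ_L·tanβl)
     = 335·(490 + j177)/(335 + j259)

Z_in ≈ 392 − j126 Ω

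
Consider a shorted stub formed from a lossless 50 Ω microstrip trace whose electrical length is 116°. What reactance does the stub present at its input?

X_in ≈ -103 Ω (capacitive)

tan(βl) = -2.05
For a shorted stub, Z_in = jZ_0·tan(βl)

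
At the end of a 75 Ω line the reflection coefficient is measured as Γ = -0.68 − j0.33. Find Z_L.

Z_L = Z_0·(1 + Γ)/(1 − Γ) = 75·(0.32 − j0.33)/(1.68 + j0.33)

Z_L ≈ 11 − j16.9 Ω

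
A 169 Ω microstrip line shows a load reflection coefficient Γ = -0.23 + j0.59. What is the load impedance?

Z_L ≈ 54.4 + j107 Ω

Z_L = Z_0·(1 + Γ)/(1 − Γ) = 169·(0.77 + j0.59)/(1.23 − j0.59)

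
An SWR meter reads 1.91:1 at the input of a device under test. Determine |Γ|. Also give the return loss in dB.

|Γ| = (S − 1)/(S + 1) = (1.91 − 1)/(1.91 + 1) = 0.91/2.91
RL = −20·log₁₀|Γ| = −20·log₁₀(0.313)

|Γ| ≈ 0.313; return loss ≈ 10.1 dB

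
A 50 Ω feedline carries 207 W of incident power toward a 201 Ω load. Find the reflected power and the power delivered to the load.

Γ = (201 − 50)/(201 + 50) = 0.602
|Γ|² = 0.362
P_refl = |Γ|²·P_inc = 74.9 W, P_del = (1 − |Γ|²)·P_inc = 132 W

P_reflected ≈ 74.9 W; P_delivered ≈ 132 W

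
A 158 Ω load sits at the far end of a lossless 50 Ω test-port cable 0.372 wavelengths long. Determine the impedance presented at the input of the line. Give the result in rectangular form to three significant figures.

βl = 2π × 0.372 = 134°
tan(βl) = tan(134°) = -1.04
Z_in = Z_0·(Z_L + jZ_0·tanβl)/(Z_0 + jZ_L·tanβl)
     = 50·(158 − j51.9)/(50 − j164)

Z_in ≈ 27.9 + j39.6 Ω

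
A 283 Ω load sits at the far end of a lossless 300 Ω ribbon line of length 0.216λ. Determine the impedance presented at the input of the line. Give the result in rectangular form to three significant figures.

βl = 2π × 0.216 = 77.8°
tan(βl) = tan(77.8°) = 4.61
Z_in = Z_0·(Z_L + jZ_0·tanβl)/(Z_0 + jZ_L·tanβl)
     = 300·(283 + j1380)/(300 + j1300)

Z_in ≈ 316 + j7.65 Ω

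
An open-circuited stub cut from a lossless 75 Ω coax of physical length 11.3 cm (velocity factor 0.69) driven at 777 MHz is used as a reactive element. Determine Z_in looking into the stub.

λ = v/f = 0.69·c / 777 MHz = 0.266 m
βl = 2π·l/λ = 2π × 0.424 = 153°
tan(βl) = -0.516
For an open-circuited stub, Z_in = −jZ_0·cot(βl) = −jZ_0/tan(βl)

Z_in ≈ +j145 Ω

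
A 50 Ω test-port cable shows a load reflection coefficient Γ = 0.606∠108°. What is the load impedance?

Z_L = Z_0·(1 + Γ)/(1 − Γ) = 50·(0.813 + j0.576)/(1.19 − j0.576)

Z_L ≈ 18.2 + j33.1 Ω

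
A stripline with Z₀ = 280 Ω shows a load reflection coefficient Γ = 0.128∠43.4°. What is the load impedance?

Z_L = Z_0·(1 + Γ)/(1 − Γ) = 280·(1.09 + j0.0879)/(0.907 − j0.0879)

Z_L ≈ 332 + j59.3 Ω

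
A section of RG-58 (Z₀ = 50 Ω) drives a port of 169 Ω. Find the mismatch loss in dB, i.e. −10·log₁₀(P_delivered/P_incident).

mismatch loss ≈ 1.52 dB

Γ = (169 − 50)/(169 + 50) = 0.543
|Γ|² = 0.295, so P_del/P_inc = 1 − |Γ|² = 0.705
ML = −10·log₁₀(1 − |Γ|²)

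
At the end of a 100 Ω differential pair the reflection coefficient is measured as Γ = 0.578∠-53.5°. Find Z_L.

Z_L ≈ 103 − j144 Ω

Z_L = Z_0·(1 + Γ)/(1 − Γ) = 100·(1.34 − j0.465)/(0.656 + j0.465)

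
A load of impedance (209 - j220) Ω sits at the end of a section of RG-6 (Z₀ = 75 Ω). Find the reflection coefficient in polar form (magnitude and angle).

Γ = (Z_L − Z_0)/(Z_L + Z_0) = (134 − j220)/(284 − j220)
|Γ| = 258/359 = 0.717

Γ ≈ 0.717 ∠ -20.9°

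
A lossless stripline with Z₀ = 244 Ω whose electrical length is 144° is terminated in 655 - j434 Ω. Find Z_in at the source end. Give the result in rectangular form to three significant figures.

tan(βl) = tan(144°) = -0.727
Z_in = Z_0·(Z_L + jZ_0·tanβl)/(Z_0 + jZ_L·tanβl)
     = 244·(655 − j611)/(-71.3 − j476)

Z_in ≈ 257 + j374 Ω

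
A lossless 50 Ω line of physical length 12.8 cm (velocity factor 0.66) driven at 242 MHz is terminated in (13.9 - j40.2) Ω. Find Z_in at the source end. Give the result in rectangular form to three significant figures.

Z_in ≈ 8.96 + j14.1 Ω

λ = v/f = 0.66·c / 242 MHz = 0.818 m
βl = 2π·l/λ = 2π × 0.156 = 56.3°
tan(βl) = tan(56.3°) = 1.5
Z_in = Z_0·(Z_L + jZ_0·tanβl)/(Z_0 + jZ_L·tanβl)
     = 50·(13.9 + j34.8)/(110 + j20.9)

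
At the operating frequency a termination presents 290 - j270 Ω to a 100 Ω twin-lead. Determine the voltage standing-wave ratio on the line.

VSWR ≈ 5.58

Γ = (Z_L − Z_0)/(Z_L + Z_0) = (190 − j270)/(390 − j270)
|Γ| = 330/474 = 0.696
VSWR = (1 + |Γ|)/(1 − |Γ|) = 1.7/0.304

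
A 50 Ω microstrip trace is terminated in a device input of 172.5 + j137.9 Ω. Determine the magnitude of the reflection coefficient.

Γ = (Z_L − Z_0)/(Z_L + Z_0) = (122.5 + j137.9)/(222.5 + j137.9)
|Γ| = 184/262

|Γ| ≈ 0.705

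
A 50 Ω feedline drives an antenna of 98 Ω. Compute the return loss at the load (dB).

Γ = (98 − 50)/(98 + 50) = 0.324
RL = −20·log₁₀|Γ| = −20·log₁₀(0.324)

RL ≈ 9.78 dB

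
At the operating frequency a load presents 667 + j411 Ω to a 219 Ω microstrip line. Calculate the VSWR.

VSWR ≈ 4.3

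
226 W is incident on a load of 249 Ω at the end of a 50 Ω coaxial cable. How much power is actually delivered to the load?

Γ = (249 − 50)/(249 + 50) = 0.666
|Γ|² = 0.443
P_refl = |Γ|²·P_inc = 100 W, P_del = (1 − |Γ|²)·P_inc = 126 W

P_delivered ≈ 126 W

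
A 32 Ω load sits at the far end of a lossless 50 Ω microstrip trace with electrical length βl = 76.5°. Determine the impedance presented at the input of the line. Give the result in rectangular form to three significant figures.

tan(βl) = tan(76.5°) = 4.17
Z_in = Z_0·(Z_L + jZ_0·tanβl)/(Z_0 + jZ_L·tanβl)
     = 50·(32 + j208)/(50 + j133)

Z_in ≈ 72.4 + j15.2 Ω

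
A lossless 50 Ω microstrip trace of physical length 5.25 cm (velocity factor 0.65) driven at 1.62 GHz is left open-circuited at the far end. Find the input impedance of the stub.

λ = v/f = 0.65·c / 1.62 GHz = 0.12 m
βl = 2π·l/λ = 2π × 0.436 = 157°
tan(βl) = -0.424
For an open-circuited stub, Z_in = −jZ_0·cot(βl) = −jZ_0/tan(βl)

Z_in ≈ +j118 Ω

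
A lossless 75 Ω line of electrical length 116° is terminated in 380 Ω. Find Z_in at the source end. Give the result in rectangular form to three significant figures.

Z_in ≈ 18.2 + j34.8 Ω

tan(βl) = tan(116°) = -2.05
Z_in = Z_0·(Z_L + jZ_0·tanβl)/(Z_0 + jZ_L·tanβl)
     = 75·(380 − j154)/(75 − j779)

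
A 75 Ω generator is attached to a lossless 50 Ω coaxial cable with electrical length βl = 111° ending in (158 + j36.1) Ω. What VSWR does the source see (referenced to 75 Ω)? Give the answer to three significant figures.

VSWR ≈ 4.8

tan(βl) = -2.61
Z_in = Z_0·(Z_L + jZ_0·tanβl)/(Z_0 + jZ_L·tanβl) = 16.2 + j13.5 Ω
Γ_s = (Z_in − Z_s)/(Z_in + Z_s) = (-58.8 + j13.5)/(91.2 + j13.5), |Γ_s| = 0.655
VSWR = (1 + |Γ_s|)/(1 − |Γ_s|)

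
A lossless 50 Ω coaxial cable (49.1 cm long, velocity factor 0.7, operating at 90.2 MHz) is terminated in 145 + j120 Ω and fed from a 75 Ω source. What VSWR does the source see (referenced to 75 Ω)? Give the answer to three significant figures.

λ = v/f = 0.7·c / 90.2 MHz = 2.33 m
βl = 2π·l/λ = 2π × 0.211 = 75.9°
tan(βl) = 3.99
Z_in = Z_0·(Z_L + jZ_0·tanβl)/(Z_0 + jZ_L·tanβl) = 11.8 − j21.3 Ω
Γ_s = (Z_in − Z_s)/(Z_in + Z_s) = (-63.2 − j21.3)/(86.8 − j21.3), |Γ_s| = 0.746
VSWR = (1 + |Γ_s|)/(1 − |Γ_s|)

VSWR ≈ 6.86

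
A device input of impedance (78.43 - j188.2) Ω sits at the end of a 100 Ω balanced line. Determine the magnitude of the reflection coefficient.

|Γ| ≈ 0.73

Γ = (Z_L − Z_0)/(Z_L + Z_0) = (-21.57 − j188.2)/(178.4 − j188.2)
|Γ| = 189/259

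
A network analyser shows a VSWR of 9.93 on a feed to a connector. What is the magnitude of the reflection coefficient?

|Γ| = (S − 1)/(S + 1) = (9.93 − 1)/(9.93 + 1) = 8.93/10.9

|Γ| ≈ 0.817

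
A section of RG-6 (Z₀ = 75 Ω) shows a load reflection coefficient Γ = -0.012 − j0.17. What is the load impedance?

Z_L = Z_0·(1 + Γ)/(1 − Γ) = 75·(0.988 − j0.17)/(1.01 + j0.17)

Z_L ≈ 69.2 − j24.2 Ω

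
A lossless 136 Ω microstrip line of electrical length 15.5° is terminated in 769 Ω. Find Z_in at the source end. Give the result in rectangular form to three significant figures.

Z_in ≈ 239 − j338 Ω

tan(βl) = tan(15.5°) = 0.277
Z_in = Z_0·(Z_L + jZ_0·tanβl)/(Z_0 + jZ_L·tanβl)
     = 136·(769 + j37.7)/(136 + j213)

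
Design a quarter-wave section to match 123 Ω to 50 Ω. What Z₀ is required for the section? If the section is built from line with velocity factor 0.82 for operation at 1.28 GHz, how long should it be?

Z_qwt ≈ 78.4 Ω; length ≈ 4.8 cm

Z_qwt = √(Z_0·R_L) = √(50 × 123) = √6150
λ = 0.82·c/f = 0.192 m, so l = λ/4 = 0.048 m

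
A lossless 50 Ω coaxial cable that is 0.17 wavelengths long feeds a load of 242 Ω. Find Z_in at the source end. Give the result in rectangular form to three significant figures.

Z_in ≈ 13.3 − j26 Ω

βl = 2π × 0.17 = 61.2°
tan(βl) = tan(61.2°) = 1.82
Z_in = Z_0·(Z_L + jZ_0·tanβl)/(Z_0 + jZ_L·tanβl)
     = 50·(242 + j90.9)/(50 + j440)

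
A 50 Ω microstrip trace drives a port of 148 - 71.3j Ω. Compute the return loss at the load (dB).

Γ = (98 − j71.3)/(198 − j71.3), |Γ| = 0.576
RL = −20·log₁₀|Γ| = −20·log₁₀(0.576)

RL ≈ 4.79 dB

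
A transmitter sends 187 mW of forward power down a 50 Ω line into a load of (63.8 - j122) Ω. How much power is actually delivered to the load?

P_delivered ≈ 85.7 mW

|Γ| = |(13.8 − j122)/(113.8 − j122)| = 0.736
|Γ|² = 0.542
P_refl = |Γ|²·P_inc = 101 mW, P_del = (1 − |Γ|²)·P_inc = 85.7 mW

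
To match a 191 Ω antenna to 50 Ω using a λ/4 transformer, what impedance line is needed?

Z_qwt ≈ 97.7 Ω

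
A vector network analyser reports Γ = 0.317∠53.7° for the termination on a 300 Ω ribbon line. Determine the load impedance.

Z_L ≈ 372 + j211 Ω

Z_L = Z_0·(1 + Γ)/(1 − Γ) = 300·(1.19 + j0.255)/(0.812 − j0.255)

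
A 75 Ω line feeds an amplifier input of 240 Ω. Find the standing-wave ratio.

VSWR ≈ 3.2

For a purely resistive load, VSWR = R_L/Z_0 or Z_0/R_L (whichever > 1) = 240/75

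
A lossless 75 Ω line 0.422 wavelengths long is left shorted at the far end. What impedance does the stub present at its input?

Z_in ≈ −j40 Ω

βl = 2π × 0.422 = 152°
tan(βl) = -0.534
For a shorted stub, Z_in = jZ_0·tan(βl)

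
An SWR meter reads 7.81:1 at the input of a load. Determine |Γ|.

|Γ| ≈ 0.773

|Γ| = (S − 1)/(S + 1) = (7.81 − 1)/(7.81 + 1) = 6.81/8.81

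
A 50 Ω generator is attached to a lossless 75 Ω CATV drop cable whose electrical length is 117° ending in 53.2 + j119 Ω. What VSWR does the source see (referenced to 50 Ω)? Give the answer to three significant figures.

tan(βl) = -1.96
Z_in = Z_0·(Z_L + jZ_0·tanβl)/(Z_0 + jZ_L·tanβl) = 13.7 − j2.22 Ω
Γ_s = (Z_in − Z_s)/(Z_in + Z_s) = (-36.3 − j2.22)/(63.7 − j2.22), |Γ_s| = 0.571
VSWR = (1 + |Γ_s|)/(1 − |Γ_s|)

VSWR ≈ 3.66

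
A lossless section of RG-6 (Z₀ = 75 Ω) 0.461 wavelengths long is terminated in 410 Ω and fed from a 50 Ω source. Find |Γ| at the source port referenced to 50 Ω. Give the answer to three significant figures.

|Γ| ≈ 0.776

βl = 2π × 0.461 = 166°
tan(βl) = -0.25
Z_in = Z_0·(Z_L + jZ_0·tanβl)/(Z_0 + jZ_L·tanβl) = 152 + j189 Ω
Γ_s = (Z_in − Z_s)/(Z_in + Z_s) = (102 + j189)/(202 + j189), |Γ_s| = 0.776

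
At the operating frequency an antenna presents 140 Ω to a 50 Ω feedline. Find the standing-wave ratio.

VSWR ≈ 2.8

For a purely resistive load, VSWR = R_L/Z_0 or Z_0/R_L (whichever > 1) = 140/50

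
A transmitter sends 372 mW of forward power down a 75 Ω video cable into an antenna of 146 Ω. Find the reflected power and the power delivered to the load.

P_reflected ≈ 38.4 mW; P_delivered ≈ 334 mW

Γ = (146 − 75)/(146 + 75) = 0.321
|Γ|² = 0.103
P_refl = |Γ|²·P_inc = 38.4 mW, P_del = (1 − |Γ|²)·P_inc = 334 mW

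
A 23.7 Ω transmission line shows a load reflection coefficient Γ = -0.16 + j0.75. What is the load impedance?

Z_L = Z_0·(1 + Γ)/(1 − Γ) = 23.7·(0.84 + j0.75)/(1.16 − j0.75)

Z_L ≈ 5.12 + j18.6 Ω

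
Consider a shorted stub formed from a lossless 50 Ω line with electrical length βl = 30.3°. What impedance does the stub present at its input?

tan(βl) = 0.584
For a shorted stub, Z_in = jZ_0·tan(βl)

Z_in ≈ +j29.2 Ω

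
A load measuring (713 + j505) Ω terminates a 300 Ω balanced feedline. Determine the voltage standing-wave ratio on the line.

VSWR ≈ 3.72

Γ = (Z_L − Z_0)/(Z_L + Z_0) = (413 + j505)/(1013 + j505)
|Γ| = 652/1130 = 0.576
VSWR = (1 + |Γ|)/(1 − |Γ|) = 1.58/0.424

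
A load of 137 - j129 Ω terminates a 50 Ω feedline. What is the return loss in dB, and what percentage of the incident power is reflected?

RL ≈ 3.29 dB; 46.9% of incident power reflected

Γ = (87 − j129)/(187 − j129), |Γ| = 0.685
RL = −20·log₁₀(0.685) = 3.29 dB
P_refl/P_inc = |Γ|² = 0.469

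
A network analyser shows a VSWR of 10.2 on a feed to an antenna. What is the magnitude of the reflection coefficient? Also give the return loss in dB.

|Γ| ≈ 0.821; return loss ≈ 1.71 dB

|Γ| = (S − 1)/(S + 1) = (10.2 − 1)/(10.2 + 1) = 9.2/11.2
RL = −20·log₁₀|Γ| = −20·log₁₀(0.821)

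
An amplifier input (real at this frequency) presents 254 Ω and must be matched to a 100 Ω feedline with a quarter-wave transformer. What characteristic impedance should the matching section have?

Z_qwt ≈ 159 Ω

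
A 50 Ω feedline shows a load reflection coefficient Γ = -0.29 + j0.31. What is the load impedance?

Z_L = Z_0·(1 + Γ)/(1 − Γ) = 50·(0.71 + j0.31)/(1.29 − j0.31)

Z_L ≈ 23.3 + j17.6 Ω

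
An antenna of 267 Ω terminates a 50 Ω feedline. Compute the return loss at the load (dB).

RL ≈ 3.29 dB

Γ = (267 − 50)/(267 + 50) = 0.685
RL = −20·log₁₀|Γ| = −20·log₁₀(0.685)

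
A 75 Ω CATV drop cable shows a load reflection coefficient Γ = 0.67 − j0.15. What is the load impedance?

Z_L ≈ 302 − j171 Ω

Z_L = Z_0·(1 + Γ)/(1 − Γ) = 75·(1.67 − j0.15)/(0.33 + j0.15)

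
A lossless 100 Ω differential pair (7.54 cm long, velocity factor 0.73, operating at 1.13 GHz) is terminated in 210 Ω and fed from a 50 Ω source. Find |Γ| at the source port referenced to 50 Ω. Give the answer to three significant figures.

|Γ| ≈ 0.514

λ = v/f = 0.73·c / 1.13 GHz = 0.194 m
βl = 2π·l/λ = 2π × 0.389 = 140°
tan(βl) = -0.837
Z_in = Z_0·(Z_L + jZ_0·tanβl)/(Z_0 + jZ_L·tanβl) = 87.3 + j69.8 Ω
Γ_s = (Z_in − Z_s)/(Z_in + Z_s) = (37.3 + j69.8)/(137 + j69.8), |Γ_s| = 0.514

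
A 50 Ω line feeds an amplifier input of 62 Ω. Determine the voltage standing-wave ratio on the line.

Γ = (62 − 50)/(62 + 50) = 0.107
VSWR = (1 + 0.107)/(1 − 0.107)

VSWR ≈ 1.24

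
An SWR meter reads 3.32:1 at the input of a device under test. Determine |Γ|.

|Γ| ≈ 0.537

|Γ| = (S − 1)/(S + 1) = (3.32 − 1)/(3.32 + 1) = 2.32/4.32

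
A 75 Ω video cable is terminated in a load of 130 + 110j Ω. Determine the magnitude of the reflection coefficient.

Γ = (Z_L − Z_0)/(Z_L + Z_0) = (55 + j110)/(205 + j110)
|Γ| = 123/233

|Γ| ≈ 0.529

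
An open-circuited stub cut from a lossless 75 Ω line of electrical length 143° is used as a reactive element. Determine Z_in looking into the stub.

Z_in ≈ +j99.5 Ω

tan(βl) = -0.754
For an open-circuited stub, Z_in = −jZ_0·cot(βl) = −jZ_0/tan(βl)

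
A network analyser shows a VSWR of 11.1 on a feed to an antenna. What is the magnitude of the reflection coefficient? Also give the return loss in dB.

|Γ| ≈ 0.835; return loss ≈ 1.57 dB

|Γ| = (S − 1)/(S + 1) = (11.1 − 1)/(11.1 + 1) = 10.1/12.1
RL = −20·log₁₀|Γ| = −20·log₁₀(0.835)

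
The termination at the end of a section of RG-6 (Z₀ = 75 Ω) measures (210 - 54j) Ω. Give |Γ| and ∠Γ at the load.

Γ = (Z_L − Z_0)/(Z_L + Z_0) = (135 − j54)/(285 − j54)
|Γ| = 145/290 = 0.501

Γ ≈ 0.501 ∠ -11.1°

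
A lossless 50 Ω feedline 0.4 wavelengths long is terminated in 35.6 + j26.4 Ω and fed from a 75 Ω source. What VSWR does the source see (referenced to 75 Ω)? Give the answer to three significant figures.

βl = 2π × 0.4 = 144°
tan(βl) = -0.727
Z_in = Z_0·(Z_L + jZ_0·tanβl)/(Z_0 + jZ_L·tanβl) = 24.9 + j2.15 Ω
Γ_s = (Z_in − Z_s)/(Z_in + Z_s) = (-50.1 + j2.15)/(99.9 + j2.15), |Γ_s| = 0.501
VSWR = (1 + |Γ_s|)/(1 − |Γ_s|)

VSWR ≈ 3.01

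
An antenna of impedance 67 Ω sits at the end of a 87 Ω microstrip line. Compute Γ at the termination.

Γ = (Z_L − Z_0)/(Z_L + Z_0) = (67 − 87)/(67 + 87) = -20/154

Γ = -0.13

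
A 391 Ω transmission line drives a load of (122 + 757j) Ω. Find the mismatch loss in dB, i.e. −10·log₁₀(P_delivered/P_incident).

mismatch loss ≈ 6.42 dB

Γ = (-269 + j757)/(513 + j757), |Γ| = 0.879
|Γ|² = 0.772, so P_del/P_inc = 1 − |Γ|² = 0.228
ML = −10·log₁₀(1 − |Γ|²)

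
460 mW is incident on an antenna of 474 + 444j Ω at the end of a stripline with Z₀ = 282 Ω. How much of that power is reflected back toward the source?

|Γ| = |(192 + j444)/(756 + j444)| = 0.552
|Γ|² = 0.304
P_refl = |Γ|²·P_inc = 140 mW, P_del = (1 − |Γ|²)·P_inc = 320 mW

P_reflected ≈ 140 mW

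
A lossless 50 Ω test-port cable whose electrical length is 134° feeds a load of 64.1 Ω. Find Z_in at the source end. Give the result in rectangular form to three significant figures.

tan(βl) = tan(134°) = -1.04
Z_in = Z_0·(Z_L + jZ_0·tanβl)/(Z_0 + jZ_L·tanβl)
     = 50·(64.1 − j51.8)/(50 − j66.4)

Z_in ≈ 48.1 + j12.1 Ω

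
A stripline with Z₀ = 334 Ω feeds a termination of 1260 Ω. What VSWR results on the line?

Γ = (1260 − 334)/(1260 + 334) = 0.581
VSWR = (1 + 0.581)/(1 − 0.581)

VSWR ≈ 3.77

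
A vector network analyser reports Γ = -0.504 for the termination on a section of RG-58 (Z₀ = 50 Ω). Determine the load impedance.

Z_L ≈ 16.5 Ω

Z_L = Z_0·(1 + Γ)/(1 − Γ) = 50·(0.496)/(1.5)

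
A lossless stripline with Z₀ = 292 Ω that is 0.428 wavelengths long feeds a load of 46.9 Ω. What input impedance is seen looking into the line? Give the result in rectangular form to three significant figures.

βl = 2π × 0.428 = 154°
tan(βl) = tan(154°) = -0.486
Z_in = Z_0·(Z_L + jZ_0·tanβl)/(Z_0 + jZ_L·tanβl)
     = 292·(46.9 − j142)/(292 − j22.8)

Z_in ≈ 57.6 − j137 Ω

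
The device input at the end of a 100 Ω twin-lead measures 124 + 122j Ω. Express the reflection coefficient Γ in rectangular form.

Γ ≈ 0.311 + j0.375

Γ = (Z_L − Z_0)/(Z_L + Z_0) = (24 + j122)/(224 + j122)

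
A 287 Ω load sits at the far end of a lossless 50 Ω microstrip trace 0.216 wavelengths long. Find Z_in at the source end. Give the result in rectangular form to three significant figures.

βl = 2π × 0.216 = 77.8°
tan(βl) = tan(77.8°) = 4.61
Z_in = Z_0·(Z_L + jZ_0·tanβl)/(Z_0 + jZ_L·tanβl)
     = 50·(287 + j230)/(50 + j1320)

Z_in ≈ 9.11 − j10.5 Ω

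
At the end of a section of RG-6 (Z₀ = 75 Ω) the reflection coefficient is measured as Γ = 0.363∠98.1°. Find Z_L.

Z_L = Z_0·(1 + Γ)/(1 − Γ) = 75·(0.949 + j0.359)/(1.05 − j0.359)

Z_L ≈ 52.8 + j43.7 Ω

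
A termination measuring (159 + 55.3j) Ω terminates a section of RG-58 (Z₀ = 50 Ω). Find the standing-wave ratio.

VSWR ≈ 3.6

Γ = (Z_L − Z_0)/(Z_L + Z_0) = (109 + j55.3)/(209 + j55.3)
|Γ| = 122/216 = 0.565
VSWR = (1 + |Γ|)/(1 − |Γ|) = 1.57/0.435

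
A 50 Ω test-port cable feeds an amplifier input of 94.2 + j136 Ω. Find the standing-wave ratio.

VSWR ≈ 6.18

Γ = (Z_L − Z_0)/(Z_L + Z_0) = (44.2 + j136)/(144.2 + j136)
|Γ| = 143/198 = 0.721
VSWR = (1 + |Γ|)/(1 − |Γ|) = 1.72/0.279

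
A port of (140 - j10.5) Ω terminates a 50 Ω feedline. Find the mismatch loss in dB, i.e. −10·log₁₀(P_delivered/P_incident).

mismatch loss ≈ 1.12 dB

Γ = (90 − j10.5)/(190 − j10.5), |Γ| = 0.476
|Γ|² = 0.227, so P_del/P_inc = 1 − |Γ|² = 0.773
ML = −10·log₁₀(1 − |Γ|²)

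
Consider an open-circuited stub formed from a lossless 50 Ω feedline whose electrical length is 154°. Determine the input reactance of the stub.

tan(βl) = -0.488
For an open-circuited stub, Z_in = −jZ_0·cot(βl) = −jZ_0/tan(βl)

X_in ≈ 103 Ω (inductive)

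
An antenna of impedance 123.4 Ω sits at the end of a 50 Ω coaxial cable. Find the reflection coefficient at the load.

Γ = 0.423

Γ = (Z_L − Z_0)/(Z_L + Z_0) = (123.4 − 50)/(123.4 + 50) = 73.4/173.4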